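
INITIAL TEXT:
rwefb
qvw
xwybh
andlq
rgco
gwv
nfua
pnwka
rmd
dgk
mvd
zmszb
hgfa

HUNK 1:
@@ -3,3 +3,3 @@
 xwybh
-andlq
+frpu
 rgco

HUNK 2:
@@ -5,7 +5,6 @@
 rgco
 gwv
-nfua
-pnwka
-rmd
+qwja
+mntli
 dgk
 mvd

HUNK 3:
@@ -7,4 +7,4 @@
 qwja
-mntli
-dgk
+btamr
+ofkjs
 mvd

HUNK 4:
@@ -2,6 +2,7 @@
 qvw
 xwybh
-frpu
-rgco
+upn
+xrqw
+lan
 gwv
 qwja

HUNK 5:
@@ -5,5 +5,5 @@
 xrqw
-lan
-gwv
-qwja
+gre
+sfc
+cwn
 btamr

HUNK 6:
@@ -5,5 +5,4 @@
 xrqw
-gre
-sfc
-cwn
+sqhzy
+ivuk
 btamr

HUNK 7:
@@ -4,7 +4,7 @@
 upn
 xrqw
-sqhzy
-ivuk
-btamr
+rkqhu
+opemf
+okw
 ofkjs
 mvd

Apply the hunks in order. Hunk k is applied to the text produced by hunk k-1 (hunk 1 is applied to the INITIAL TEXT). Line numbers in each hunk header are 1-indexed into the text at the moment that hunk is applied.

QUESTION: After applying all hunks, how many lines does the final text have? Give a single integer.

Hunk 1: at line 3 remove [andlq] add [frpu] -> 13 lines: rwefb qvw xwybh frpu rgco gwv nfua pnwka rmd dgk mvd zmszb hgfa
Hunk 2: at line 5 remove [nfua,pnwka,rmd] add [qwja,mntli] -> 12 lines: rwefb qvw xwybh frpu rgco gwv qwja mntli dgk mvd zmszb hgfa
Hunk 3: at line 7 remove [mntli,dgk] add [btamr,ofkjs] -> 12 lines: rwefb qvw xwybh frpu rgco gwv qwja btamr ofkjs mvd zmszb hgfa
Hunk 4: at line 2 remove [frpu,rgco] add [upn,xrqw,lan] -> 13 lines: rwefb qvw xwybh upn xrqw lan gwv qwja btamr ofkjs mvd zmszb hgfa
Hunk 5: at line 5 remove [lan,gwv,qwja] add [gre,sfc,cwn] -> 13 lines: rwefb qvw xwybh upn xrqw gre sfc cwn btamr ofkjs mvd zmszb hgfa
Hunk 6: at line 5 remove [gre,sfc,cwn] add [sqhzy,ivuk] -> 12 lines: rwefb qvw xwybh upn xrqw sqhzy ivuk btamr ofkjs mvd zmszb hgfa
Hunk 7: at line 4 remove [sqhzy,ivuk,btamr] add [rkqhu,opemf,okw] -> 12 lines: rwefb qvw xwybh upn xrqw rkqhu opemf okw ofkjs mvd zmszb hgfa
Final line count: 12

Answer: 12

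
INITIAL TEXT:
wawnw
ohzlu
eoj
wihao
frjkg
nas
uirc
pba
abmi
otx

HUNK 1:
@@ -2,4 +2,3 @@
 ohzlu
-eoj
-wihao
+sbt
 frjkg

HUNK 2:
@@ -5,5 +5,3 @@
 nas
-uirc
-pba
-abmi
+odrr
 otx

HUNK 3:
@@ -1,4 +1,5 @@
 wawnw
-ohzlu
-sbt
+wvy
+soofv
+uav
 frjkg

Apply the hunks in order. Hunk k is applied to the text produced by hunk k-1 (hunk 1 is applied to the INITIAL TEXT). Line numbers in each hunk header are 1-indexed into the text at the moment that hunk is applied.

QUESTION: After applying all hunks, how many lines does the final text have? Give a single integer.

Hunk 1: at line 2 remove [eoj,wihao] add [sbt] -> 9 lines: wawnw ohzlu sbt frjkg nas uirc pba abmi otx
Hunk 2: at line 5 remove [uirc,pba,abmi] add [odrr] -> 7 lines: wawnw ohzlu sbt frjkg nas odrr otx
Hunk 3: at line 1 remove [ohzlu,sbt] add [wvy,soofv,uav] -> 8 lines: wawnw wvy soofv uav frjkg nas odrr otx
Final line count: 8

Answer: 8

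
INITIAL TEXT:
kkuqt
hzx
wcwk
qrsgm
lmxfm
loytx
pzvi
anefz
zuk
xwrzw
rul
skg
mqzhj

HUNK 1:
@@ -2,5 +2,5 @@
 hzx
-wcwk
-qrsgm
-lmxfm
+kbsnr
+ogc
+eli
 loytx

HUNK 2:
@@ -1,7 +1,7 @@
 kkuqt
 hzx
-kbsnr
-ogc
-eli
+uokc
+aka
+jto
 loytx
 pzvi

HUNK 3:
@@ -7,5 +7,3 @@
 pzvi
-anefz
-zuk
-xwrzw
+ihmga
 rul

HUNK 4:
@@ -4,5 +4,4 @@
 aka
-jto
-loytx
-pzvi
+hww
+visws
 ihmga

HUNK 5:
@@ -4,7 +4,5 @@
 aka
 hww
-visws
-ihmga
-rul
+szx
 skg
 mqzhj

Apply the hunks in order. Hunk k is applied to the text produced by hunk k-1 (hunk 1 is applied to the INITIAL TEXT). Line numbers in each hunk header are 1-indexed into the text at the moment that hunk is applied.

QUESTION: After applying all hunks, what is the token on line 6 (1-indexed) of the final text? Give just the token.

Hunk 1: at line 2 remove [wcwk,qrsgm,lmxfm] add [kbsnr,ogc,eli] -> 13 lines: kkuqt hzx kbsnr ogc eli loytx pzvi anefz zuk xwrzw rul skg mqzhj
Hunk 2: at line 1 remove [kbsnr,ogc,eli] add [uokc,aka,jto] -> 13 lines: kkuqt hzx uokc aka jto loytx pzvi anefz zuk xwrzw rul skg mqzhj
Hunk 3: at line 7 remove [anefz,zuk,xwrzw] add [ihmga] -> 11 lines: kkuqt hzx uokc aka jto loytx pzvi ihmga rul skg mqzhj
Hunk 4: at line 4 remove [jto,loytx,pzvi] add [hww,visws] -> 10 lines: kkuqt hzx uokc aka hww visws ihmga rul skg mqzhj
Hunk 5: at line 4 remove [visws,ihmga,rul] add [szx] -> 8 lines: kkuqt hzx uokc aka hww szx skg mqzhj
Final line 6: szx

Answer: szx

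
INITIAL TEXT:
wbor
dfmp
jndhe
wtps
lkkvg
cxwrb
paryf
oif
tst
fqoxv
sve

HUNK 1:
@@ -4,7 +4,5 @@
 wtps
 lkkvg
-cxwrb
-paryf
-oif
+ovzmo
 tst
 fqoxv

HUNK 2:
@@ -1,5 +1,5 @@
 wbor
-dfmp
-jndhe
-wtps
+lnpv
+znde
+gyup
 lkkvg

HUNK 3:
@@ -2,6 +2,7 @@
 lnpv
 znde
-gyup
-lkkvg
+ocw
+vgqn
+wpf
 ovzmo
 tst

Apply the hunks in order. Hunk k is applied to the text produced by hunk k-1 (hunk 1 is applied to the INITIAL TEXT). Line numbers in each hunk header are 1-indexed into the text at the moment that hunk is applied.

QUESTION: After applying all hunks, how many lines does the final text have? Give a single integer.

Hunk 1: at line 4 remove [cxwrb,paryf,oif] add [ovzmo] -> 9 lines: wbor dfmp jndhe wtps lkkvg ovzmo tst fqoxv sve
Hunk 2: at line 1 remove [dfmp,jndhe,wtps] add [lnpv,znde,gyup] -> 9 lines: wbor lnpv znde gyup lkkvg ovzmo tst fqoxv sve
Hunk 3: at line 2 remove [gyup,lkkvg] add [ocw,vgqn,wpf] -> 10 lines: wbor lnpv znde ocw vgqn wpf ovzmo tst fqoxv sve
Final line count: 10

Answer: 10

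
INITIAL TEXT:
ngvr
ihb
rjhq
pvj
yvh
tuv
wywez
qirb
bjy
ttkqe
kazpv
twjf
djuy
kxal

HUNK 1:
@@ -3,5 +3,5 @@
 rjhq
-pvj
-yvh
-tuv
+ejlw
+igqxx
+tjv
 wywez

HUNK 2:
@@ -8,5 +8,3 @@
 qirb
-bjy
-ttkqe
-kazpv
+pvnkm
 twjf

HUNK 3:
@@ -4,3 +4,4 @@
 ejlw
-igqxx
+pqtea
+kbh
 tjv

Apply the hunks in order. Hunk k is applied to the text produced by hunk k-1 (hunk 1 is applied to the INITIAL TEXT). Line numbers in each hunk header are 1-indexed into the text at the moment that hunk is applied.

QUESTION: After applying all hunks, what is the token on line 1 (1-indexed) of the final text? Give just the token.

Answer: ngvr

Derivation:
Hunk 1: at line 3 remove [pvj,yvh,tuv] add [ejlw,igqxx,tjv] -> 14 lines: ngvr ihb rjhq ejlw igqxx tjv wywez qirb bjy ttkqe kazpv twjf djuy kxal
Hunk 2: at line 8 remove [bjy,ttkqe,kazpv] add [pvnkm] -> 12 lines: ngvr ihb rjhq ejlw igqxx tjv wywez qirb pvnkm twjf djuy kxal
Hunk 3: at line 4 remove [igqxx] add [pqtea,kbh] -> 13 lines: ngvr ihb rjhq ejlw pqtea kbh tjv wywez qirb pvnkm twjf djuy kxal
Final line 1: ngvr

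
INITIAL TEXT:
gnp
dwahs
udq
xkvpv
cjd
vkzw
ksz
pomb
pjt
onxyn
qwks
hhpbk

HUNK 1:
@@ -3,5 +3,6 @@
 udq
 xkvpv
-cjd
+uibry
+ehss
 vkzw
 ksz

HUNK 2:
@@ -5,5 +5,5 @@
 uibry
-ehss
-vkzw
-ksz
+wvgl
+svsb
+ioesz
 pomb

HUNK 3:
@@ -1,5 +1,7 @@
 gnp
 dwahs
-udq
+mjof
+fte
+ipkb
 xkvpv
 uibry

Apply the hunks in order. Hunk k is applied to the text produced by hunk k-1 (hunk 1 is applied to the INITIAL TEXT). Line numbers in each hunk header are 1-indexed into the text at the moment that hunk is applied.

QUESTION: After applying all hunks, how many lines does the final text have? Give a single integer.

Hunk 1: at line 3 remove [cjd] add [uibry,ehss] -> 13 lines: gnp dwahs udq xkvpv uibry ehss vkzw ksz pomb pjt onxyn qwks hhpbk
Hunk 2: at line 5 remove [ehss,vkzw,ksz] add [wvgl,svsb,ioesz] -> 13 lines: gnp dwahs udq xkvpv uibry wvgl svsb ioesz pomb pjt onxyn qwks hhpbk
Hunk 3: at line 1 remove [udq] add [mjof,fte,ipkb] -> 15 lines: gnp dwahs mjof fte ipkb xkvpv uibry wvgl svsb ioesz pomb pjt onxyn qwks hhpbk
Final line count: 15

Answer: 15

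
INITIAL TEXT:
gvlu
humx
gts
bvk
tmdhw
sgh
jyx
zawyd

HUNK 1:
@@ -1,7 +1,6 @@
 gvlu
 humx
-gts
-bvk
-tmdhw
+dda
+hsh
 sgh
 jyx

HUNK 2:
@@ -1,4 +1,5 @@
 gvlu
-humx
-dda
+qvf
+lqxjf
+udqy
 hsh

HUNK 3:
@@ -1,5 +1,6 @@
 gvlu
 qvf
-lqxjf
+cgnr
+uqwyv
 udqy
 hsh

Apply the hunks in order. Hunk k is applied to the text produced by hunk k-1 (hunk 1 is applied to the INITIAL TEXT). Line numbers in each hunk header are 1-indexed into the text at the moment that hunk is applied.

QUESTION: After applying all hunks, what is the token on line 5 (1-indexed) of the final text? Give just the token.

Answer: udqy

Derivation:
Hunk 1: at line 1 remove [gts,bvk,tmdhw] add [dda,hsh] -> 7 lines: gvlu humx dda hsh sgh jyx zawyd
Hunk 2: at line 1 remove [humx,dda] add [qvf,lqxjf,udqy] -> 8 lines: gvlu qvf lqxjf udqy hsh sgh jyx zawyd
Hunk 3: at line 1 remove [lqxjf] add [cgnr,uqwyv] -> 9 lines: gvlu qvf cgnr uqwyv udqy hsh sgh jyx zawyd
Final line 5: udqy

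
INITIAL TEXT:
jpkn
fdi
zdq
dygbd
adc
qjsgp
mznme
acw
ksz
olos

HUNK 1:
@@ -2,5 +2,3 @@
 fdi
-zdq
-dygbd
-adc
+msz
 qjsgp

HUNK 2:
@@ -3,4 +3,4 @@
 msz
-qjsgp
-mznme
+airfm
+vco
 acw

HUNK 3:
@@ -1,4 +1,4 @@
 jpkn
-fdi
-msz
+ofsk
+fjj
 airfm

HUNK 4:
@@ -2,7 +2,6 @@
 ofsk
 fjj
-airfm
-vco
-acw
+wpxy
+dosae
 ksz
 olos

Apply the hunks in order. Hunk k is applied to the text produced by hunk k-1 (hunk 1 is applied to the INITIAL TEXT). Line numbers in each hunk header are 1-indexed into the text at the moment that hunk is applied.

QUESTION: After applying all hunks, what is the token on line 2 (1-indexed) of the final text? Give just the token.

Answer: ofsk

Derivation:
Hunk 1: at line 2 remove [zdq,dygbd,adc] add [msz] -> 8 lines: jpkn fdi msz qjsgp mznme acw ksz olos
Hunk 2: at line 3 remove [qjsgp,mznme] add [airfm,vco] -> 8 lines: jpkn fdi msz airfm vco acw ksz olos
Hunk 3: at line 1 remove [fdi,msz] add [ofsk,fjj] -> 8 lines: jpkn ofsk fjj airfm vco acw ksz olos
Hunk 4: at line 2 remove [airfm,vco,acw] add [wpxy,dosae] -> 7 lines: jpkn ofsk fjj wpxy dosae ksz olos
Final line 2: ofsk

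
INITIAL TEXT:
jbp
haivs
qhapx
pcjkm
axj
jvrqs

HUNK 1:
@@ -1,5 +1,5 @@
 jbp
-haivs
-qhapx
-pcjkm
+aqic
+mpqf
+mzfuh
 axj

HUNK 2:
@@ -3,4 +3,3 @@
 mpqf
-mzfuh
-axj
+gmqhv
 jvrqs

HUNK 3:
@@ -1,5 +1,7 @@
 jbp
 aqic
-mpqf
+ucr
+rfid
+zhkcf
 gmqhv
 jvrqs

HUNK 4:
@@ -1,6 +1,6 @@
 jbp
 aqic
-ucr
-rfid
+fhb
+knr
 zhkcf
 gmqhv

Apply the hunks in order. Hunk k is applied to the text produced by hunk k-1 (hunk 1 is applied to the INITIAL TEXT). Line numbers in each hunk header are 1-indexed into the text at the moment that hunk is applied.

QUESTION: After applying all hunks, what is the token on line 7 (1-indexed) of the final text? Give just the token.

Hunk 1: at line 1 remove [haivs,qhapx,pcjkm] add [aqic,mpqf,mzfuh] -> 6 lines: jbp aqic mpqf mzfuh axj jvrqs
Hunk 2: at line 3 remove [mzfuh,axj] add [gmqhv] -> 5 lines: jbp aqic mpqf gmqhv jvrqs
Hunk 3: at line 1 remove [mpqf] add [ucr,rfid,zhkcf] -> 7 lines: jbp aqic ucr rfid zhkcf gmqhv jvrqs
Hunk 4: at line 1 remove [ucr,rfid] add [fhb,knr] -> 7 lines: jbp aqic fhb knr zhkcf gmqhv jvrqs
Final line 7: jvrqs

Answer: jvrqs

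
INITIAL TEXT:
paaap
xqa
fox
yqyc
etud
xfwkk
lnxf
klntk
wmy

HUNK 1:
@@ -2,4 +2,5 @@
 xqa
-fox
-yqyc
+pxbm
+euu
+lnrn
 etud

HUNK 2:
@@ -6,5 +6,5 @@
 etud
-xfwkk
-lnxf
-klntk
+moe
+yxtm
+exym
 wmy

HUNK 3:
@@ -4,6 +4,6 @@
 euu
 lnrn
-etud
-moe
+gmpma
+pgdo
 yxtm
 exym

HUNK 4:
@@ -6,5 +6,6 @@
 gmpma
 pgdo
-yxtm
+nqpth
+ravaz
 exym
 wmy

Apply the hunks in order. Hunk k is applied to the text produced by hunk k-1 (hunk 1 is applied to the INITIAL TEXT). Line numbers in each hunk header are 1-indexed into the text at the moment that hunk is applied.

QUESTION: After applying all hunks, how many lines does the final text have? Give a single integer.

Hunk 1: at line 2 remove [fox,yqyc] add [pxbm,euu,lnrn] -> 10 lines: paaap xqa pxbm euu lnrn etud xfwkk lnxf klntk wmy
Hunk 2: at line 6 remove [xfwkk,lnxf,klntk] add [moe,yxtm,exym] -> 10 lines: paaap xqa pxbm euu lnrn etud moe yxtm exym wmy
Hunk 3: at line 4 remove [etud,moe] add [gmpma,pgdo] -> 10 lines: paaap xqa pxbm euu lnrn gmpma pgdo yxtm exym wmy
Hunk 4: at line 6 remove [yxtm] add [nqpth,ravaz] -> 11 lines: paaap xqa pxbm euu lnrn gmpma pgdo nqpth ravaz exym wmy
Final line count: 11

Answer: 11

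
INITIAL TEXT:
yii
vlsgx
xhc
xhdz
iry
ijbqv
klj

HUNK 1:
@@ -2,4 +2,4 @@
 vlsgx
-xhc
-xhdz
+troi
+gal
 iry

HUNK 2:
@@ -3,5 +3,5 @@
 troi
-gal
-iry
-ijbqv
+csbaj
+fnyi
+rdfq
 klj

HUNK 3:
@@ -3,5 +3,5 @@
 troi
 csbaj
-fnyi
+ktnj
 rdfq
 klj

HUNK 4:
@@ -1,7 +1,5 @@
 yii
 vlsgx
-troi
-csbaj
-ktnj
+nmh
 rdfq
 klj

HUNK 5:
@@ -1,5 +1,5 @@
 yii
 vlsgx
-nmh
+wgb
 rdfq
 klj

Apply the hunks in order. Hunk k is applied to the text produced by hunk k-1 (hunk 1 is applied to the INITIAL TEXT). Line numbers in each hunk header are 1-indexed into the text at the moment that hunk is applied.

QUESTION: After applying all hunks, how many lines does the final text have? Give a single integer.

Answer: 5

Derivation:
Hunk 1: at line 2 remove [xhc,xhdz] add [troi,gal] -> 7 lines: yii vlsgx troi gal iry ijbqv klj
Hunk 2: at line 3 remove [gal,iry,ijbqv] add [csbaj,fnyi,rdfq] -> 7 lines: yii vlsgx troi csbaj fnyi rdfq klj
Hunk 3: at line 3 remove [fnyi] add [ktnj] -> 7 lines: yii vlsgx troi csbaj ktnj rdfq klj
Hunk 4: at line 1 remove [troi,csbaj,ktnj] add [nmh] -> 5 lines: yii vlsgx nmh rdfq klj
Hunk 5: at line 1 remove [nmh] add [wgb] -> 5 lines: yii vlsgx wgb rdfq klj
Final line count: 5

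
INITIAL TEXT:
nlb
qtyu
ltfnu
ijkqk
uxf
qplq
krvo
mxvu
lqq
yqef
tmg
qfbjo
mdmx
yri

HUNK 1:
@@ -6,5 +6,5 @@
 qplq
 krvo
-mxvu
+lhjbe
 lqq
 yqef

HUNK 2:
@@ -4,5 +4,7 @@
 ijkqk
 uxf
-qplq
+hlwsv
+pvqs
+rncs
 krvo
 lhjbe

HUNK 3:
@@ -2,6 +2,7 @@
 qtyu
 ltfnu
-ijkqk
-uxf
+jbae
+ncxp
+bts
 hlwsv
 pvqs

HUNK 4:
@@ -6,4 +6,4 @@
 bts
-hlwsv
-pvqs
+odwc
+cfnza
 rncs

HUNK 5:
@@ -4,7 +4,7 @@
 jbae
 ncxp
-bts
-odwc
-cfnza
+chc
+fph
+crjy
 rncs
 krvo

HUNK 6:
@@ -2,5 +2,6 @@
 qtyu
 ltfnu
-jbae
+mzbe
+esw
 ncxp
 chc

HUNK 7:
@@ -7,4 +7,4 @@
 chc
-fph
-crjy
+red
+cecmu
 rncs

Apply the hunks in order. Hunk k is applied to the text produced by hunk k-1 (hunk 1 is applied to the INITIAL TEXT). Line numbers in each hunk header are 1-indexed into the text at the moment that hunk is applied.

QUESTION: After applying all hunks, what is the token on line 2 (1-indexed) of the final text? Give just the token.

Answer: qtyu

Derivation:
Hunk 1: at line 6 remove [mxvu] add [lhjbe] -> 14 lines: nlb qtyu ltfnu ijkqk uxf qplq krvo lhjbe lqq yqef tmg qfbjo mdmx yri
Hunk 2: at line 4 remove [qplq] add [hlwsv,pvqs,rncs] -> 16 lines: nlb qtyu ltfnu ijkqk uxf hlwsv pvqs rncs krvo lhjbe lqq yqef tmg qfbjo mdmx yri
Hunk 3: at line 2 remove [ijkqk,uxf] add [jbae,ncxp,bts] -> 17 lines: nlb qtyu ltfnu jbae ncxp bts hlwsv pvqs rncs krvo lhjbe lqq yqef tmg qfbjo mdmx yri
Hunk 4: at line 6 remove [hlwsv,pvqs] add [odwc,cfnza] -> 17 lines: nlb qtyu ltfnu jbae ncxp bts odwc cfnza rncs krvo lhjbe lqq yqef tmg qfbjo mdmx yri
Hunk 5: at line 4 remove [bts,odwc,cfnza] add [chc,fph,crjy] -> 17 lines: nlb qtyu ltfnu jbae ncxp chc fph crjy rncs krvo lhjbe lqq yqef tmg qfbjo mdmx yri
Hunk 6: at line 2 remove [jbae] add [mzbe,esw] -> 18 lines: nlb qtyu ltfnu mzbe esw ncxp chc fph crjy rncs krvo lhjbe lqq yqef tmg qfbjo mdmx yri
Hunk 7: at line 7 remove [fph,crjy] add [red,cecmu] -> 18 lines: nlb qtyu ltfnu mzbe esw ncxp chc red cecmu rncs krvo lhjbe lqq yqef tmg qfbjo mdmx yri
Final line 2: qtyu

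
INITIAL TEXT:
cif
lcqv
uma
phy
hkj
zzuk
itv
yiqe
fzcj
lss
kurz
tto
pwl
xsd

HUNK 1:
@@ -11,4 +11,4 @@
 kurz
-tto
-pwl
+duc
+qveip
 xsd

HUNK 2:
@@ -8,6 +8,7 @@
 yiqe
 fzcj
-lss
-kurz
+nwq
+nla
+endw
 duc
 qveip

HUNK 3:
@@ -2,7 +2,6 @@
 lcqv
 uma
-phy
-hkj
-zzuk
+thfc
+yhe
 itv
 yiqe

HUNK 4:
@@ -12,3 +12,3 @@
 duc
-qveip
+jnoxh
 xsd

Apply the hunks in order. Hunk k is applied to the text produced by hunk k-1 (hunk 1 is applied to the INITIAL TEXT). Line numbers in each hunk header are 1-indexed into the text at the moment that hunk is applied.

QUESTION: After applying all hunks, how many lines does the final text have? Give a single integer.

Answer: 14

Derivation:
Hunk 1: at line 11 remove [tto,pwl] add [duc,qveip] -> 14 lines: cif lcqv uma phy hkj zzuk itv yiqe fzcj lss kurz duc qveip xsd
Hunk 2: at line 8 remove [lss,kurz] add [nwq,nla,endw] -> 15 lines: cif lcqv uma phy hkj zzuk itv yiqe fzcj nwq nla endw duc qveip xsd
Hunk 3: at line 2 remove [phy,hkj,zzuk] add [thfc,yhe] -> 14 lines: cif lcqv uma thfc yhe itv yiqe fzcj nwq nla endw duc qveip xsd
Hunk 4: at line 12 remove [qveip] add [jnoxh] -> 14 lines: cif lcqv uma thfc yhe itv yiqe fzcj nwq nla endw duc jnoxh xsd
Final line count: 14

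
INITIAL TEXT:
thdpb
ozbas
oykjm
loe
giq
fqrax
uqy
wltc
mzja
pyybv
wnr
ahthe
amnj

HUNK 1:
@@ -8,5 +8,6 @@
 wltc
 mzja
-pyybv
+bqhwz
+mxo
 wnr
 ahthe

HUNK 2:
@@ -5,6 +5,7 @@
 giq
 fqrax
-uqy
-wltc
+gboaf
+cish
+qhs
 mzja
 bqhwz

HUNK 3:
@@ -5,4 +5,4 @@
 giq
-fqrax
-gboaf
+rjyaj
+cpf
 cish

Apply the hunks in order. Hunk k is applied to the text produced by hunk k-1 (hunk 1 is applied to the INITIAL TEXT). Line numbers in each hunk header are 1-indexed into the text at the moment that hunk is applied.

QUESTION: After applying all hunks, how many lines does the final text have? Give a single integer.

Answer: 15

Derivation:
Hunk 1: at line 8 remove [pyybv] add [bqhwz,mxo] -> 14 lines: thdpb ozbas oykjm loe giq fqrax uqy wltc mzja bqhwz mxo wnr ahthe amnj
Hunk 2: at line 5 remove [uqy,wltc] add [gboaf,cish,qhs] -> 15 lines: thdpb ozbas oykjm loe giq fqrax gboaf cish qhs mzja bqhwz mxo wnr ahthe amnj
Hunk 3: at line 5 remove [fqrax,gboaf] add [rjyaj,cpf] -> 15 lines: thdpb ozbas oykjm loe giq rjyaj cpf cish qhs mzja bqhwz mxo wnr ahthe amnj
Final line count: 15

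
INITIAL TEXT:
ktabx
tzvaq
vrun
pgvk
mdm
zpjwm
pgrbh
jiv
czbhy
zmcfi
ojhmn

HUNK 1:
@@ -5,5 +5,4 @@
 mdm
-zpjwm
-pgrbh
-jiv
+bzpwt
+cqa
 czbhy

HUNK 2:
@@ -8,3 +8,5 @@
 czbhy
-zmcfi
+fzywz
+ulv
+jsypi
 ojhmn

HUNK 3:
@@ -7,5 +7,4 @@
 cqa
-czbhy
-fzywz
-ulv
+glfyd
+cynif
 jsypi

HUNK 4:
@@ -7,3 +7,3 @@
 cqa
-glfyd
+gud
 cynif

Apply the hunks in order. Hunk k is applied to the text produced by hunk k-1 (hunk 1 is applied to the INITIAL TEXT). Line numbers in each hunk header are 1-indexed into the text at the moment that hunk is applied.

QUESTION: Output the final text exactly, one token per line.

Answer: ktabx
tzvaq
vrun
pgvk
mdm
bzpwt
cqa
gud
cynif
jsypi
ojhmn

Derivation:
Hunk 1: at line 5 remove [zpjwm,pgrbh,jiv] add [bzpwt,cqa] -> 10 lines: ktabx tzvaq vrun pgvk mdm bzpwt cqa czbhy zmcfi ojhmn
Hunk 2: at line 8 remove [zmcfi] add [fzywz,ulv,jsypi] -> 12 lines: ktabx tzvaq vrun pgvk mdm bzpwt cqa czbhy fzywz ulv jsypi ojhmn
Hunk 3: at line 7 remove [czbhy,fzywz,ulv] add [glfyd,cynif] -> 11 lines: ktabx tzvaq vrun pgvk mdm bzpwt cqa glfyd cynif jsypi ojhmn
Hunk 4: at line 7 remove [glfyd] add [gud] -> 11 lines: ktabx tzvaq vrun pgvk mdm bzpwt cqa gud cynif jsypi ojhmn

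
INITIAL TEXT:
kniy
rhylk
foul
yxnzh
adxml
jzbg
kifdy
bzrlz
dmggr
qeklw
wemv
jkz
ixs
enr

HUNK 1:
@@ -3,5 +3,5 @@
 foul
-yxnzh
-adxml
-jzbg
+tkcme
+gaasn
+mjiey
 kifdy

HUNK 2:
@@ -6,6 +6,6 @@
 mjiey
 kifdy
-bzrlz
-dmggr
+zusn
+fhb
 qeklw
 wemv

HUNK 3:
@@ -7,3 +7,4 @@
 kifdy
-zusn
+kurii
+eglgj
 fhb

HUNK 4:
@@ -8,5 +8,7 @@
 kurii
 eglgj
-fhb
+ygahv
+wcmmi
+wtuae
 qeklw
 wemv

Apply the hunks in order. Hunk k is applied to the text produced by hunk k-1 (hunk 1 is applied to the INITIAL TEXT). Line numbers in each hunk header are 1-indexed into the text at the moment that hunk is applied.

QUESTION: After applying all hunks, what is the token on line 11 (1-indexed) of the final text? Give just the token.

Answer: wcmmi

Derivation:
Hunk 1: at line 3 remove [yxnzh,adxml,jzbg] add [tkcme,gaasn,mjiey] -> 14 lines: kniy rhylk foul tkcme gaasn mjiey kifdy bzrlz dmggr qeklw wemv jkz ixs enr
Hunk 2: at line 6 remove [bzrlz,dmggr] add [zusn,fhb] -> 14 lines: kniy rhylk foul tkcme gaasn mjiey kifdy zusn fhb qeklw wemv jkz ixs enr
Hunk 3: at line 7 remove [zusn] add [kurii,eglgj] -> 15 lines: kniy rhylk foul tkcme gaasn mjiey kifdy kurii eglgj fhb qeklw wemv jkz ixs enr
Hunk 4: at line 8 remove [fhb] add [ygahv,wcmmi,wtuae] -> 17 lines: kniy rhylk foul tkcme gaasn mjiey kifdy kurii eglgj ygahv wcmmi wtuae qeklw wemv jkz ixs enr
Final line 11: wcmmi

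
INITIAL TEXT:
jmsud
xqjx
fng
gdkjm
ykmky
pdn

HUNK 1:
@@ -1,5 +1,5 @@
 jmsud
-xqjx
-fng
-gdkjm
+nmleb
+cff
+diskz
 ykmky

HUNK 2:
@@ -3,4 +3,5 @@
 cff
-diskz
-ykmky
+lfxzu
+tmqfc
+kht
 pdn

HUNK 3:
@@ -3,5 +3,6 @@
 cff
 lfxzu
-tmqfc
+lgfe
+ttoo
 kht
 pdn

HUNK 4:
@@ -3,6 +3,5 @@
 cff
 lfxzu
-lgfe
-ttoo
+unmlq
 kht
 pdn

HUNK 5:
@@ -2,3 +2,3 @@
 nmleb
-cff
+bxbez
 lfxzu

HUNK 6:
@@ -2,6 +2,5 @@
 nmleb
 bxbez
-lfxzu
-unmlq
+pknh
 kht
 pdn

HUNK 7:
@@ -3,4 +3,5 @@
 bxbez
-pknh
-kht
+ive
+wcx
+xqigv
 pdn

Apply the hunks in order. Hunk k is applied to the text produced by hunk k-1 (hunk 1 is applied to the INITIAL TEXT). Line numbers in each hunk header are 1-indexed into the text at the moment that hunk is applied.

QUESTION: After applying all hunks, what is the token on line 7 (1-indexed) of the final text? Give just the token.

Answer: pdn

Derivation:
Hunk 1: at line 1 remove [xqjx,fng,gdkjm] add [nmleb,cff,diskz] -> 6 lines: jmsud nmleb cff diskz ykmky pdn
Hunk 2: at line 3 remove [diskz,ykmky] add [lfxzu,tmqfc,kht] -> 7 lines: jmsud nmleb cff lfxzu tmqfc kht pdn
Hunk 3: at line 3 remove [tmqfc] add [lgfe,ttoo] -> 8 lines: jmsud nmleb cff lfxzu lgfe ttoo kht pdn
Hunk 4: at line 3 remove [lgfe,ttoo] add [unmlq] -> 7 lines: jmsud nmleb cff lfxzu unmlq kht pdn
Hunk 5: at line 2 remove [cff] add [bxbez] -> 7 lines: jmsud nmleb bxbez lfxzu unmlq kht pdn
Hunk 6: at line 2 remove [lfxzu,unmlq] add [pknh] -> 6 lines: jmsud nmleb bxbez pknh kht pdn
Hunk 7: at line 3 remove [pknh,kht] add [ive,wcx,xqigv] -> 7 lines: jmsud nmleb bxbez ive wcx xqigv pdn
Final line 7: pdn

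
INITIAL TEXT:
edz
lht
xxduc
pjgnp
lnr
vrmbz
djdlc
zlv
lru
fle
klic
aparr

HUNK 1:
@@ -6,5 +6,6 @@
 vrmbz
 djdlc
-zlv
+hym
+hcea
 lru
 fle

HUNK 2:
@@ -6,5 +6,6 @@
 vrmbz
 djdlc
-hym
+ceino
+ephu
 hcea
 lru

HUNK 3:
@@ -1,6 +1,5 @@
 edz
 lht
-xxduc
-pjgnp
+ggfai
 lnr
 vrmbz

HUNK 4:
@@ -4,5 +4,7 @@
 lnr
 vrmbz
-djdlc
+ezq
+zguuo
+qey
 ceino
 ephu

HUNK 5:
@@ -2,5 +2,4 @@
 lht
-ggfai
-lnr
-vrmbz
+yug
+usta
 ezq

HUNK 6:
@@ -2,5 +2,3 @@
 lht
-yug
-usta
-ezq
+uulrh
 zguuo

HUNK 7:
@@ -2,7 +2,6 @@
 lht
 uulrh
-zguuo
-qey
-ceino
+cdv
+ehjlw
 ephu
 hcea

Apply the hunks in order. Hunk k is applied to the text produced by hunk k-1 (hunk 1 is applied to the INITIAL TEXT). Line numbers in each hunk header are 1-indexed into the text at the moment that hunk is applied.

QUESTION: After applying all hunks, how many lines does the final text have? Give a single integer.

Hunk 1: at line 6 remove [zlv] add [hym,hcea] -> 13 lines: edz lht xxduc pjgnp lnr vrmbz djdlc hym hcea lru fle klic aparr
Hunk 2: at line 6 remove [hym] add [ceino,ephu] -> 14 lines: edz lht xxduc pjgnp lnr vrmbz djdlc ceino ephu hcea lru fle klic aparr
Hunk 3: at line 1 remove [xxduc,pjgnp] add [ggfai] -> 13 lines: edz lht ggfai lnr vrmbz djdlc ceino ephu hcea lru fle klic aparr
Hunk 4: at line 4 remove [djdlc] add [ezq,zguuo,qey] -> 15 lines: edz lht ggfai lnr vrmbz ezq zguuo qey ceino ephu hcea lru fle klic aparr
Hunk 5: at line 2 remove [ggfai,lnr,vrmbz] add [yug,usta] -> 14 lines: edz lht yug usta ezq zguuo qey ceino ephu hcea lru fle klic aparr
Hunk 6: at line 2 remove [yug,usta,ezq] add [uulrh] -> 12 lines: edz lht uulrh zguuo qey ceino ephu hcea lru fle klic aparr
Hunk 7: at line 2 remove [zguuo,qey,ceino] add [cdv,ehjlw] -> 11 lines: edz lht uulrh cdv ehjlw ephu hcea lru fle klic aparr
Final line count: 11

Answer: 11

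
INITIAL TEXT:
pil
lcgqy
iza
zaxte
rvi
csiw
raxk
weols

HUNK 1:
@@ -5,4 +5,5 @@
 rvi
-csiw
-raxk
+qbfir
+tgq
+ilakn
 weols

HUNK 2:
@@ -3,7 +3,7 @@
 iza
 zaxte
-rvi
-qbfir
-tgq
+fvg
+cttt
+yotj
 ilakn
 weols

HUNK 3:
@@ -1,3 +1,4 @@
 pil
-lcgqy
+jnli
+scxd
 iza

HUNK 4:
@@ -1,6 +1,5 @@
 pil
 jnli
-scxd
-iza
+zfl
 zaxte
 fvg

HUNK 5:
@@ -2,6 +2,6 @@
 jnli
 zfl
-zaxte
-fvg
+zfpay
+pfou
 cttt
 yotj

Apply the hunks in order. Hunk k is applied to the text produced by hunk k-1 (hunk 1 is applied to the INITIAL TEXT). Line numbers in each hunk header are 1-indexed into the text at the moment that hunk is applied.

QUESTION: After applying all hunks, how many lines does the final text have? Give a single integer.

Answer: 9

Derivation:
Hunk 1: at line 5 remove [csiw,raxk] add [qbfir,tgq,ilakn] -> 9 lines: pil lcgqy iza zaxte rvi qbfir tgq ilakn weols
Hunk 2: at line 3 remove [rvi,qbfir,tgq] add [fvg,cttt,yotj] -> 9 lines: pil lcgqy iza zaxte fvg cttt yotj ilakn weols
Hunk 3: at line 1 remove [lcgqy] add [jnli,scxd] -> 10 lines: pil jnli scxd iza zaxte fvg cttt yotj ilakn weols
Hunk 4: at line 1 remove [scxd,iza] add [zfl] -> 9 lines: pil jnli zfl zaxte fvg cttt yotj ilakn weols
Hunk 5: at line 2 remove [zaxte,fvg] add [zfpay,pfou] -> 9 lines: pil jnli zfl zfpay pfou cttt yotj ilakn weols
Final line count: 9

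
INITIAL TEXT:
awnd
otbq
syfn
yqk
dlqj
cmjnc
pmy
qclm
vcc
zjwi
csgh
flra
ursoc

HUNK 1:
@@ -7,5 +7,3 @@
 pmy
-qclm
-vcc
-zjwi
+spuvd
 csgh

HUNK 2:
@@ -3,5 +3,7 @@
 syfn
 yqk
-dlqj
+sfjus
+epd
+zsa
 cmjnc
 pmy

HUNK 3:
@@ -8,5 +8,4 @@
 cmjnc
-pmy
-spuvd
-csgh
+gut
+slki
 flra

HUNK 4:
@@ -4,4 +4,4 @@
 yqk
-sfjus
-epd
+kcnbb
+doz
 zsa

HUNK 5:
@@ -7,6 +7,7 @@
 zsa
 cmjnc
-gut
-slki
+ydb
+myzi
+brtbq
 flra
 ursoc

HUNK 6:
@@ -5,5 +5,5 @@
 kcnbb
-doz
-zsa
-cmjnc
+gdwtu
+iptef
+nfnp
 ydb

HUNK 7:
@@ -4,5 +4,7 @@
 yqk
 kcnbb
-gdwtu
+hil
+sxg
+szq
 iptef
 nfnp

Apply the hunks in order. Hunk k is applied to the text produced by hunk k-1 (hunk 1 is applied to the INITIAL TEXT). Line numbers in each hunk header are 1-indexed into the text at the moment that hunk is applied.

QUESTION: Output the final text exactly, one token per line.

Answer: awnd
otbq
syfn
yqk
kcnbb
hil
sxg
szq
iptef
nfnp
ydb
myzi
brtbq
flra
ursoc

Derivation:
Hunk 1: at line 7 remove [qclm,vcc,zjwi] add [spuvd] -> 11 lines: awnd otbq syfn yqk dlqj cmjnc pmy spuvd csgh flra ursoc
Hunk 2: at line 3 remove [dlqj] add [sfjus,epd,zsa] -> 13 lines: awnd otbq syfn yqk sfjus epd zsa cmjnc pmy spuvd csgh flra ursoc
Hunk 3: at line 8 remove [pmy,spuvd,csgh] add [gut,slki] -> 12 lines: awnd otbq syfn yqk sfjus epd zsa cmjnc gut slki flra ursoc
Hunk 4: at line 4 remove [sfjus,epd] add [kcnbb,doz] -> 12 lines: awnd otbq syfn yqk kcnbb doz zsa cmjnc gut slki flra ursoc
Hunk 5: at line 7 remove [gut,slki] add [ydb,myzi,brtbq] -> 13 lines: awnd otbq syfn yqk kcnbb doz zsa cmjnc ydb myzi brtbq flra ursoc
Hunk 6: at line 5 remove [doz,zsa,cmjnc] add [gdwtu,iptef,nfnp] -> 13 lines: awnd otbq syfn yqk kcnbb gdwtu iptef nfnp ydb myzi brtbq flra ursoc
Hunk 7: at line 4 remove [gdwtu] add [hil,sxg,szq] -> 15 lines: awnd otbq syfn yqk kcnbb hil sxg szq iptef nfnp ydb myzi brtbq flra ursoc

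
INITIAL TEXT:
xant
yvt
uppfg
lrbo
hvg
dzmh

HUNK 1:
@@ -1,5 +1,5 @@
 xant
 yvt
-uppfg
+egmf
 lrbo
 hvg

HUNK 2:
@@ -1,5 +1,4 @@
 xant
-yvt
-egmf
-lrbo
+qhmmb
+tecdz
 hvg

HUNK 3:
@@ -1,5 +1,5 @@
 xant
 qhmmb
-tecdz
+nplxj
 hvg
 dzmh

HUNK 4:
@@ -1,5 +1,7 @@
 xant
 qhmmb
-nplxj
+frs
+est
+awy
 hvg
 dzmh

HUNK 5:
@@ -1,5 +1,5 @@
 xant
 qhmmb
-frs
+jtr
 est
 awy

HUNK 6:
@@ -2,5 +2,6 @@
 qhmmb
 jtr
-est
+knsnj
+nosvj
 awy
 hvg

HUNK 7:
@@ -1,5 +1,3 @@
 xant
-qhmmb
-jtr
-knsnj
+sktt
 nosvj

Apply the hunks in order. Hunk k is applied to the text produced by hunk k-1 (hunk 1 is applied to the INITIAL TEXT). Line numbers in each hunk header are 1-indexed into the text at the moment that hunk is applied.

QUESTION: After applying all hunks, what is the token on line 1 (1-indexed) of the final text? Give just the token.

Hunk 1: at line 1 remove [uppfg] add [egmf] -> 6 lines: xant yvt egmf lrbo hvg dzmh
Hunk 2: at line 1 remove [yvt,egmf,lrbo] add [qhmmb,tecdz] -> 5 lines: xant qhmmb tecdz hvg dzmh
Hunk 3: at line 1 remove [tecdz] add [nplxj] -> 5 lines: xant qhmmb nplxj hvg dzmh
Hunk 4: at line 1 remove [nplxj] add [frs,est,awy] -> 7 lines: xant qhmmb frs est awy hvg dzmh
Hunk 5: at line 1 remove [frs] add [jtr] -> 7 lines: xant qhmmb jtr est awy hvg dzmh
Hunk 6: at line 2 remove [est] add [knsnj,nosvj] -> 8 lines: xant qhmmb jtr knsnj nosvj awy hvg dzmh
Hunk 7: at line 1 remove [qhmmb,jtr,knsnj] add [sktt] -> 6 lines: xant sktt nosvj awy hvg dzmh
Final line 1: xant

Answer: xant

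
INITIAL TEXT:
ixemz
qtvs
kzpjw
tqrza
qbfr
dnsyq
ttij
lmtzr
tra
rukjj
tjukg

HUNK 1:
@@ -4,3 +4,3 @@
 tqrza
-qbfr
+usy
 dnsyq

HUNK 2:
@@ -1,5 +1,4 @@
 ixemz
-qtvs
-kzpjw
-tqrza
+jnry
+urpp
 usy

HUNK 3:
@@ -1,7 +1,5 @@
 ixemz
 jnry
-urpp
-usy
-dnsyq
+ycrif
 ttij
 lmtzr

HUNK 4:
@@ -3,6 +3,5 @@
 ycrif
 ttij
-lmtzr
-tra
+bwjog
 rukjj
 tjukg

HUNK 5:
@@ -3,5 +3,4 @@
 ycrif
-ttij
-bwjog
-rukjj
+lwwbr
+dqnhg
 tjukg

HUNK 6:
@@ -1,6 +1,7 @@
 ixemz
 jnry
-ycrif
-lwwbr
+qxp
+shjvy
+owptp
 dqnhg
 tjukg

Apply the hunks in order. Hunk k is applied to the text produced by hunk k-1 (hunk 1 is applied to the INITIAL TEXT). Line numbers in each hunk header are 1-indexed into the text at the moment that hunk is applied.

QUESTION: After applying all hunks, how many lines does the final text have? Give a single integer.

Answer: 7

Derivation:
Hunk 1: at line 4 remove [qbfr] add [usy] -> 11 lines: ixemz qtvs kzpjw tqrza usy dnsyq ttij lmtzr tra rukjj tjukg
Hunk 2: at line 1 remove [qtvs,kzpjw,tqrza] add [jnry,urpp] -> 10 lines: ixemz jnry urpp usy dnsyq ttij lmtzr tra rukjj tjukg
Hunk 3: at line 1 remove [urpp,usy,dnsyq] add [ycrif] -> 8 lines: ixemz jnry ycrif ttij lmtzr tra rukjj tjukg
Hunk 4: at line 3 remove [lmtzr,tra] add [bwjog] -> 7 lines: ixemz jnry ycrif ttij bwjog rukjj tjukg
Hunk 5: at line 3 remove [ttij,bwjog,rukjj] add [lwwbr,dqnhg] -> 6 lines: ixemz jnry ycrif lwwbr dqnhg tjukg
Hunk 6: at line 1 remove [ycrif,lwwbr] add [qxp,shjvy,owptp] -> 7 lines: ixemz jnry qxp shjvy owptp dqnhg tjukg
Final line count: 7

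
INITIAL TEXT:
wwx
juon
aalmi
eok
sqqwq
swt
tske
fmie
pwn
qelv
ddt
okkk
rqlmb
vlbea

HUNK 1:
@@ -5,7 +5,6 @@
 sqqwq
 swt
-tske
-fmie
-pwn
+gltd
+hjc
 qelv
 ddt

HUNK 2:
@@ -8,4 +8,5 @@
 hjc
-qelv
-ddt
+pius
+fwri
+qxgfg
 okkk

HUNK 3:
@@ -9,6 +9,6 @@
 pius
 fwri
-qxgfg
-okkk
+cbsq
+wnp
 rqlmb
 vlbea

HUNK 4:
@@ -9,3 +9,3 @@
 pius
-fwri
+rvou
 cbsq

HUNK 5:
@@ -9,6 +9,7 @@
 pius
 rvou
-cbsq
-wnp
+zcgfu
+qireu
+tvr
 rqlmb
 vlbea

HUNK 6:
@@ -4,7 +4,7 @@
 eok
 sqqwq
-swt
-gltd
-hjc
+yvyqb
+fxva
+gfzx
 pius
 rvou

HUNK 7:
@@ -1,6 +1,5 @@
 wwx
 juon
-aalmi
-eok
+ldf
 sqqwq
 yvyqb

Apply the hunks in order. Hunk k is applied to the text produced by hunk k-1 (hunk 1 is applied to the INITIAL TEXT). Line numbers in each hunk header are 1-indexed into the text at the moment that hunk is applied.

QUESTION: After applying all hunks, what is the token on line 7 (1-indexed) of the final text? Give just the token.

Hunk 1: at line 5 remove [tske,fmie,pwn] add [gltd,hjc] -> 13 lines: wwx juon aalmi eok sqqwq swt gltd hjc qelv ddt okkk rqlmb vlbea
Hunk 2: at line 8 remove [qelv,ddt] add [pius,fwri,qxgfg] -> 14 lines: wwx juon aalmi eok sqqwq swt gltd hjc pius fwri qxgfg okkk rqlmb vlbea
Hunk 3: at line 9 remove [qxgfg,okkk] add [cbsq,wnp] -> 14 lines: wwx juon aalmi eok sqqwq swt gltd hjc pius fwri cbsq wnp rqlmb vlbea
Hunk 4: at line 9 remove [fwri] add [rvou] -> 14 lines: wwx juon aalmi eok sqqwq swt gltd hjc pius rvou cbsq wnp rqlmb vlbea
Hunk 5: at line 9 remove [cbsq,wnp] add [zcgfu,qireu,tvr] -> 15 lines: wwx juon aalmi eok sqqwq swt gltd hjc pius rvou zcgfu qireu tvr rqlmb vlbea
Hunk 6: at line 4 remove [swt,gltd,hjc] add [yvyqb,fxva,gfzx] -> 15 lines: wwx juon aalmi eok sqqwq yvyqb fxva gfzx pius rvou zcgfu qireu tvr rqlmb vlbea
Hunk 7: at line 1 remove [aalmi,eok] add [ldf] -> 14 lines: wwx juon ldf sqqwq yvyqb fxva gfzx pius rvou zcgfu qireu tvr rqlmb vlbea
Final line 7: gfzx

Answer: gfzx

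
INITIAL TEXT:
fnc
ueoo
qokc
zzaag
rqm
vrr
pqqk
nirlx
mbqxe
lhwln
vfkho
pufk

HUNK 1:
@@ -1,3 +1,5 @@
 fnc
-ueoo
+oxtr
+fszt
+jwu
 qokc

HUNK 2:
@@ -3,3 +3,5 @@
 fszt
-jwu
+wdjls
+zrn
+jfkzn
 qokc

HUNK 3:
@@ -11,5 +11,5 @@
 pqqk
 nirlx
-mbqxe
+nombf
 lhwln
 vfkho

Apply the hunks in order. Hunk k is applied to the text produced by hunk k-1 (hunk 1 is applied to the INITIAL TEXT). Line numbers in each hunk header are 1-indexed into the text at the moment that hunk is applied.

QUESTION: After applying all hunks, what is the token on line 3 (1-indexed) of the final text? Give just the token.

Hunk 1: at line 1 remove [ueoo] add [oxtr,fszt,jwu] -> 14 lines: fnc oxtr fszt jwu qokc zzaag rqm vrr pqqk nirlx mbqxe lhwln vfkho pufk
Hunk 2: at line 3 remove [jwu] add [wdjls,zrn,jfkzn] -> 16 lines: fnc oxtr fszt wdjls zrn jfkzn qokc zzaag rqm vrr pqqk nirlx mbqxe lhwln vfkho pufk
Hunk 3: at line 11 remove [mbqxe] add [nombf] -> 16 lines: fnc oxtr fszt wdjls zrn jfkzn qokc zzaag rqm vrr pqqk nirlx nombf lhwln vfkho pufk
Final line 3: fszt

Answer: fszt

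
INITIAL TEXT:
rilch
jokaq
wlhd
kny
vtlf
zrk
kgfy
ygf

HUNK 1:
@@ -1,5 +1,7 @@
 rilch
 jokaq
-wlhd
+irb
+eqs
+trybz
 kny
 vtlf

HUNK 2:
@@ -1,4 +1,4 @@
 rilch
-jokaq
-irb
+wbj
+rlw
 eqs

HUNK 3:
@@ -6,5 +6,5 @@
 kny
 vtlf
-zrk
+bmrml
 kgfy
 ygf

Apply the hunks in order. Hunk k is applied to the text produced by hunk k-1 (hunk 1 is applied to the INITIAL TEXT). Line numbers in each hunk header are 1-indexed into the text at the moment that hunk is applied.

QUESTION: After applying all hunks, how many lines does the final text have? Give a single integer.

Hunk 1: at line 1 remove [wlhd] add [irb,eqs,trybz] -> 10 lines: rilch jokaq irb eqs trybz kny vtlf zrk kgfy ygf
Hunk 2: at line 1 remove [jokaq,irb] add [wbj,rlw] -> 10 lines: rilch wbj rlw eqs trybz kny vtlf zrk kgfy ygf
Hunk 3: at line 6 remove [zrk] add [bmrml] -> 10 lines: rilch wbj rlw eqs trybz kny vtlf bmrml kgfy ygf
Final line count: 10

Answer: 10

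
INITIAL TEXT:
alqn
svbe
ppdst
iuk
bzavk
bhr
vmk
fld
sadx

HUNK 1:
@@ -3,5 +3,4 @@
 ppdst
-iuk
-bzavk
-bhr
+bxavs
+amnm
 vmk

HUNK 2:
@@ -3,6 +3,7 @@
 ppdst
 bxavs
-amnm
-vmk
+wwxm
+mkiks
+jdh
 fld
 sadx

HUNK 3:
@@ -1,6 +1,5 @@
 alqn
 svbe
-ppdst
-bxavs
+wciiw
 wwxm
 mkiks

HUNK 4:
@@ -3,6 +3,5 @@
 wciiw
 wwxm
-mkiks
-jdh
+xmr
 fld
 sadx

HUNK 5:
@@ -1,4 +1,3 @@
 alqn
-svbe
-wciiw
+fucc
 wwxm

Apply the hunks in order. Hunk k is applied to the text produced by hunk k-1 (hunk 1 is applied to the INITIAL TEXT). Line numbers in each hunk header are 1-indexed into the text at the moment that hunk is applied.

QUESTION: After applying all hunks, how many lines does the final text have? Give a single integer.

Answer: 6

Derivation:
Hunk 1: at line 3 remove [iuk,bzavk,bhr] add [bxavs,amnm] -> 8 lines: alqn svbe ppdst bxavs amnm vmk fld sadx
Hunk 2: at line 3 remove [amnm,vmk] add [wwxm,mkiks,jdh] -> 9 lines: alqn svbe ppdst bxavs wwxm mkiks jdh fld sadx
Hunk 3: at line 1 remove [ppdst,bxavs] add [wciiw] -> 8 lines: alqn svbe wciiw wwxm mkiks jdh fld sadx
Hunk 4: at line 3 remove [mkiks,jdh] add [xmr] -> 7 lines: alqn svbe wciiw wwxm xmr fld sadx
Hunk 5: at line 1 remove [svbe,wciiw] add [fucc] -> 6 lines: alqn fucc wwxm xmr fld sadx
Final line count: 6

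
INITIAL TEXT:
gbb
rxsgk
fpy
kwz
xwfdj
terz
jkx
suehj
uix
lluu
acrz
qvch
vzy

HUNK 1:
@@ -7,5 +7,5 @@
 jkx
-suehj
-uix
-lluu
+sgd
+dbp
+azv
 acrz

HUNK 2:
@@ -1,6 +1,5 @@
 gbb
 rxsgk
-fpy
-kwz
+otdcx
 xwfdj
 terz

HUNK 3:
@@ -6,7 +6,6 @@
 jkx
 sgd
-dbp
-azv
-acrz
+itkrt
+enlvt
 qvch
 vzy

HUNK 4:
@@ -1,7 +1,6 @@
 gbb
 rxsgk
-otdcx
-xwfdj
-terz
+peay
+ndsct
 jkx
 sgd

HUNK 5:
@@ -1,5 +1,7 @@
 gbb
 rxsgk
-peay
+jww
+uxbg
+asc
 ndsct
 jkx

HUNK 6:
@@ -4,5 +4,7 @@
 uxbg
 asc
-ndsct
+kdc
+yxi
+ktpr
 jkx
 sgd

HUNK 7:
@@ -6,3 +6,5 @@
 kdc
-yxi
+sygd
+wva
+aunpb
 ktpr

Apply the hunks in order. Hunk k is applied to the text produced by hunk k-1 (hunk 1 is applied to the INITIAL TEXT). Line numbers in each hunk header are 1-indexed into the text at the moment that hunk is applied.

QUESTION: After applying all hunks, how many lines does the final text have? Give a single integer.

Hunk 1: at line 7 remove [suehj,uix,lluu] add [sgd,dbp,azv] -> 13 lines: gbb rxsgk fpy kwz xwfdj terz jkx sgd dbp azv acrz qvch vzy
Hunk 2: at line 1 remove [fpy,kwz] add [otdcx] -> 12 lines: gbb rxsgk otdcx xwfdj terz jkx sgd dbp azv acrz qvch vzy
Hunk 3: at line 6 remove [dbp,azv,acrz] add [itkrt,enlvt] -> 11 lines: gbb rxsgk otdcx xwfdj terz jkx sgd itkrt enlvt qvch vzy
Hunk 4: at line 1 remove [otdcx,xwfdj,terz] add [peay,ndsct] -> 10 lines: gbb rxsgk peay ndsct jkx sgd itkrt enlvt qvch vzy
Hunk 5: at line 1 remove [peay] add [jww,uxbg,asc] -> 12 lines: gbb rxsgk jww uxbg asc ndsct jkx sgd itkrt enlvt qvch vzy
Hunk 6: at line 4 remove [ndsct] add [kdc,yxi,ktpr] -> 14 lines: gbb rxsgk jww uxbg asc kdc yxi ktpr jkx sgd itkrt enlvt qvch vzy
Hunk 7: at line 6 remove [yxi] add [sygd,wva,aunpb] -> 16 lines: gbb rxsgk jww uxbg asc kdc sygd wva aunpb ktpr jkx sgd itkrt enlvt qvch vzy
Final line count: 16

Answer: 16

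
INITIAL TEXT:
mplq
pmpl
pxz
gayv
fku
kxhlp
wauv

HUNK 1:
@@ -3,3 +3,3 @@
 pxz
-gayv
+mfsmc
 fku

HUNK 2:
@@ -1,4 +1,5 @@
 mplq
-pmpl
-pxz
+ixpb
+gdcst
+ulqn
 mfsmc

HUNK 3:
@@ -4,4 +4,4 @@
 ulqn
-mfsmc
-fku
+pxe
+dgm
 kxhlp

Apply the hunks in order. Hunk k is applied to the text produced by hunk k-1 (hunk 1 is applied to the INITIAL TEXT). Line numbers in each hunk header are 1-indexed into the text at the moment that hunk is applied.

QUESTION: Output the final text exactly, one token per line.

Answer: mplq
ixpb
gdcst
ulqn
pxe
dgm
kxhlp
wauv

Derivation:
Hunk 1: at line 3 remove [gayv] add [mfsmc] -> 7 lines: mplq pmpl pxz mfsmc fku kxhlp wauv
Hunk 2: at line 1 remove [pmpl,pxz] add [ixpb,gdcst,ulqn] -> 8 lines: mplq ixpb gdcst ulqn mfsmc fku kxhlp wauv
Hunk 3: at line 4 remove [mfsmc,fku] add [pxe,dgm] -> 8 lines: mplq ixpb gdcst ulqn pxe dgm kxhlp wauv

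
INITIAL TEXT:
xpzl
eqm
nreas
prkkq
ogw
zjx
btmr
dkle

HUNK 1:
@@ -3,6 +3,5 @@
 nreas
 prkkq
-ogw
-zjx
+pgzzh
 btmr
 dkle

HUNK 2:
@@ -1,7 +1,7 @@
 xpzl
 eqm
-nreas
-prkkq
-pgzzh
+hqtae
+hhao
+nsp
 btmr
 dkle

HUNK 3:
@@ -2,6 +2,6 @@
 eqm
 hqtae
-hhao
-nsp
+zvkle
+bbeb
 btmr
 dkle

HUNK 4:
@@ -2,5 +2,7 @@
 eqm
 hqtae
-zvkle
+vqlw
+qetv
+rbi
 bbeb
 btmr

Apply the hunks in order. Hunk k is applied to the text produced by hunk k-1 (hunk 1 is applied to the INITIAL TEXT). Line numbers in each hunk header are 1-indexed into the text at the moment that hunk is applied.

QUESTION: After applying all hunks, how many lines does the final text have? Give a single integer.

Hunk 1: at line 3 remove [ogw,zjx] add [pgzzh] -> 7 lines: xpzl eqm nreas prkkq pgzzh btmr dkle
Hunk 2: at line 1 remove [nreas,prkkq,pgzzh] add [hqtae,hhao,nsp] -> 7 lines: xpzl eqm hqtae hhao nsp btmr dkle
Hunk 3: at line 2 remove [hhao,nsp] add [zvkle,bbeb] -> 7 lines: xpzl eqm hqtae zvkle bbeb btmr dkle
Hunk 4: at line 2 remove [zvkle] add [vqlw,qetv,rbi] -> 9 lines: xpzl eqm hqtae vqlw qetv rbi bbeb btmr dkle
Final line count: 9

Answer: 9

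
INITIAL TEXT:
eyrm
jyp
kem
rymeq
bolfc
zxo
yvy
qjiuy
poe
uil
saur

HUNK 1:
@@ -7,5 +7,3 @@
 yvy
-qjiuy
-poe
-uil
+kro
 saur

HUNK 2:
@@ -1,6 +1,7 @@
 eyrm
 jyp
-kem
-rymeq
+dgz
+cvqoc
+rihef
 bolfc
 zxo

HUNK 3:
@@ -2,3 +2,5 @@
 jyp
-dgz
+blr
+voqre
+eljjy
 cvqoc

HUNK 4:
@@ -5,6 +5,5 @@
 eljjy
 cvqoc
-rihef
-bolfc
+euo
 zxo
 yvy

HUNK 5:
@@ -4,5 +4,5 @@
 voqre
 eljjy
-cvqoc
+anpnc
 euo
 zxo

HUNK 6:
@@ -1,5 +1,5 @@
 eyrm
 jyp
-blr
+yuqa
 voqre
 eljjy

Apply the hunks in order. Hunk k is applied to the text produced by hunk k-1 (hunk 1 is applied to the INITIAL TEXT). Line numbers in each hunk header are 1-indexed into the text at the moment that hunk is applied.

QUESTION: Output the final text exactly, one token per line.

Hunk 1: at line 7 remove [qjiuy,poe,uil] add [kro] -> 9 lines: eyrm jyp kem rymeq bolfc zxo yvy kro saur
Hunk 2: at line 1 remove [kem,rymeq] add [dgz,cvqoc,rihef] -> 10 lines: eyrm jyp dgz cvqoc rihef bolfc zxo yvy kro saur
Hunk 3: at line 2 remove [dgz] add [blr,voqre,eljjy] -> 12 lines: eyrm jyp blr voqre eljjy cvqoc rihef bolfc zxo yvy kro saur
Hunk 4: at line 5 remove [rihef,bolfc] add [euo] -> 11 lines: eyrm jyp blr voqre eljjy cvqoc euo zxo yvy kro saur
Hunk 5: at line 4 remove [cvqoc] add [anpnc] -> 11 lines: eyrm jyp blr voqre eljjy anpnc euo zxo yvy kro saur
Hunk 6: at line 1 remove [blr] add [yuqa] -> 11 lines: eyrm jyp yuqa voqre eljjy anpnc euo zxo yvy kro saur

Answer: eyrm
jyp
yuqa
voqre
eljjy
anpnc
euo
zxo
yvy
kro
saur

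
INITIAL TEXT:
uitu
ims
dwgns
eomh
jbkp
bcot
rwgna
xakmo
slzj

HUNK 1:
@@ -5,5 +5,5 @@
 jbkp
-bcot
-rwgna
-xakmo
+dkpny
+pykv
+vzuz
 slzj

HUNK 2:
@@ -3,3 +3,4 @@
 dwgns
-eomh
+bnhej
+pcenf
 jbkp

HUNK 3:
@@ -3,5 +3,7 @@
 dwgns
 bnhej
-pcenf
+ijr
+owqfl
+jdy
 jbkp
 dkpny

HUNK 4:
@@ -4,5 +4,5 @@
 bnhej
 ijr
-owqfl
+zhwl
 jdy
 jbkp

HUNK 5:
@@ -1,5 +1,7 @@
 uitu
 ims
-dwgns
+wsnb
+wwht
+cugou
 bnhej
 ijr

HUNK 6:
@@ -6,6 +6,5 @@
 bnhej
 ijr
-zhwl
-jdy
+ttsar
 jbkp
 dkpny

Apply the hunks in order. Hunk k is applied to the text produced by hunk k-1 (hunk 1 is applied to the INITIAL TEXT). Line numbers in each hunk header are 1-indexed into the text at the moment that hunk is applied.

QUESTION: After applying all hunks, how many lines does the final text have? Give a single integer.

Answer: 13

Derivation:
Hunk 1: at line 5 remove [bcot,rwgna,xakmo] add [dkpny,pykv,vzuz] -> 9 lines: uitu ims dwgns eomh jbkp dkpny pykv vzuz slzj
Hunk 2: at line 3 remove [eomh] add [bnhej,pcenf] -> 10 lines: uitu ims dwgns bnhej pcenf jbkp dkpny pykv vzuz slzj
Hunk 3: at line 3 remove [pcenf] add [ijr,owqfl,jdy] -> 12 lines: uitu ims dwgns bnhej ijr owqfl jdy jbkp dkpny pykv vzuz slzj
Hunk 4: at line 4 remove [owqfl] add [zhwl] -> 12 lines: uitu ims dwgns bnhej ijr zhwl jdy jbkp dkpny pykv vzuz slzj
Hunk 5: at line 1 remove [dwgns] add [wsnb,wwht,cugou] -> 14 lines: uitu ims wsnb wwht cugou bnhej ijr zhwl jdy jbkp dkpny pykv vzuz slzj
Hunk 6: at line 6 remove [zhwl,jdy] add [ttsar] -> 13 lines: uitu ims wsnb wwht cugou bnhej ijr ttsar jbkp dkpny pykv vzuz slzj
Final line count: 13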